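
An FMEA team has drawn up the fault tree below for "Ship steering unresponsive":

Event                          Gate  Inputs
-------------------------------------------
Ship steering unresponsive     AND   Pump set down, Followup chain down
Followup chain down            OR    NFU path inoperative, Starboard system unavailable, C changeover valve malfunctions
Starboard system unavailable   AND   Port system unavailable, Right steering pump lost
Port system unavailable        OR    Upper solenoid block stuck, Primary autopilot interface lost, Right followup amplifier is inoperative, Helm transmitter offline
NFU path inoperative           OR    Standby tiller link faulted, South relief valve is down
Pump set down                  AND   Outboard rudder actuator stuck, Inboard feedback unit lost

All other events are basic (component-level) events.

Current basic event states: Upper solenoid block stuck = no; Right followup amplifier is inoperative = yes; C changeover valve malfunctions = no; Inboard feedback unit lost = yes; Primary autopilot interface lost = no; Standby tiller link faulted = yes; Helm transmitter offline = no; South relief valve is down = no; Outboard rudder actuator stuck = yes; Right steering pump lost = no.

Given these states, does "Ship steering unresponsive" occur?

Pump set down [AND]: Outboard rudder actuator stuck=occurs, Inboard feedback unit lost=occurs → all inputs occur → occurs.
NFU path inoperative [OR]: Standby tiller link faulted=occurs, South relief valve is down=not → at least one input occurs → occurs.
Port system unavailable [OR]: Upper solenoid block stuck=not, Primary autopilot interface lost=not, Right followup amplifier is inoperative=occurs, Helm transmitter offline=not → at least one input occurs → occurs.
Starboard system unavailable [AND]: Port system unavailable=occurs, Right steering pump lost=not → not all inputs occur → does not occur.
Followup chain down [OR]: NFU path inoperative=occurs, Starboard system unavailable=not, C changeover valve malfunctions=not → at least one input occurs → occurs.
Ship steering unresponsive [AND]: Pump set down=occurs, Followup chain down=occurs → all inputs occur → occurs.

Yes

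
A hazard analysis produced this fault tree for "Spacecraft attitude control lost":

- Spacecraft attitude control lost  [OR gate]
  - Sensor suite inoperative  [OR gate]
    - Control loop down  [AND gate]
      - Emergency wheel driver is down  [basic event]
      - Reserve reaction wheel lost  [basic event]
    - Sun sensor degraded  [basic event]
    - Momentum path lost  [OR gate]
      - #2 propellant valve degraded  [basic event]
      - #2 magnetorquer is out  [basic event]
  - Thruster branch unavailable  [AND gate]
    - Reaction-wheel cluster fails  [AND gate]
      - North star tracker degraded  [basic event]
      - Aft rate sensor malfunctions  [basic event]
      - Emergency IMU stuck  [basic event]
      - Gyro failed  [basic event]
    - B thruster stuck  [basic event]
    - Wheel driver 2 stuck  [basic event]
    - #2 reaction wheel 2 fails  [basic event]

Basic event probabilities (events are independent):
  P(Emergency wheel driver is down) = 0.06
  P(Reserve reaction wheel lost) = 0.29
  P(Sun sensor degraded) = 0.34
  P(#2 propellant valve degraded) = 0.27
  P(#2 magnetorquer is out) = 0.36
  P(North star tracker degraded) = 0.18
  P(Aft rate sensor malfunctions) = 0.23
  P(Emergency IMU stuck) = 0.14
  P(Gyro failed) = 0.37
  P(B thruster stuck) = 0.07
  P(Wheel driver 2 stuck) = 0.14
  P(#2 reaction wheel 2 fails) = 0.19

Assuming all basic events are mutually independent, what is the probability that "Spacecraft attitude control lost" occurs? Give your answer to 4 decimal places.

P(Control loop down) [AND] = 0.06 × 0.29 = 0.017400
P(Momentum path lost) [OR] = 1 − (1−0.27) × (1−0.36) = 0.532800
P(Sensor suite inoperative) [OR] = 1 − (1−0.017400) × (1−0.34) × (1−0.532800) = 0.697013
P(Reaction-wheel cluster fails) [AND] = 0.18 × 0.23 × 0.14 × 0.37 = 0.002145
P(Thruster branch unavailable) [AND] = 0.002145 × 0.07 × 0.14 × 0.19 = 0.000004
P(Spacecraft attitude control lost) [OR] = 1 − (1−0.697013) × (1−0.000004) = 0.697014
Rounded to 4 decimal places: P(Spacecraft attitude control lost) ≈ 0.6970.

0.6970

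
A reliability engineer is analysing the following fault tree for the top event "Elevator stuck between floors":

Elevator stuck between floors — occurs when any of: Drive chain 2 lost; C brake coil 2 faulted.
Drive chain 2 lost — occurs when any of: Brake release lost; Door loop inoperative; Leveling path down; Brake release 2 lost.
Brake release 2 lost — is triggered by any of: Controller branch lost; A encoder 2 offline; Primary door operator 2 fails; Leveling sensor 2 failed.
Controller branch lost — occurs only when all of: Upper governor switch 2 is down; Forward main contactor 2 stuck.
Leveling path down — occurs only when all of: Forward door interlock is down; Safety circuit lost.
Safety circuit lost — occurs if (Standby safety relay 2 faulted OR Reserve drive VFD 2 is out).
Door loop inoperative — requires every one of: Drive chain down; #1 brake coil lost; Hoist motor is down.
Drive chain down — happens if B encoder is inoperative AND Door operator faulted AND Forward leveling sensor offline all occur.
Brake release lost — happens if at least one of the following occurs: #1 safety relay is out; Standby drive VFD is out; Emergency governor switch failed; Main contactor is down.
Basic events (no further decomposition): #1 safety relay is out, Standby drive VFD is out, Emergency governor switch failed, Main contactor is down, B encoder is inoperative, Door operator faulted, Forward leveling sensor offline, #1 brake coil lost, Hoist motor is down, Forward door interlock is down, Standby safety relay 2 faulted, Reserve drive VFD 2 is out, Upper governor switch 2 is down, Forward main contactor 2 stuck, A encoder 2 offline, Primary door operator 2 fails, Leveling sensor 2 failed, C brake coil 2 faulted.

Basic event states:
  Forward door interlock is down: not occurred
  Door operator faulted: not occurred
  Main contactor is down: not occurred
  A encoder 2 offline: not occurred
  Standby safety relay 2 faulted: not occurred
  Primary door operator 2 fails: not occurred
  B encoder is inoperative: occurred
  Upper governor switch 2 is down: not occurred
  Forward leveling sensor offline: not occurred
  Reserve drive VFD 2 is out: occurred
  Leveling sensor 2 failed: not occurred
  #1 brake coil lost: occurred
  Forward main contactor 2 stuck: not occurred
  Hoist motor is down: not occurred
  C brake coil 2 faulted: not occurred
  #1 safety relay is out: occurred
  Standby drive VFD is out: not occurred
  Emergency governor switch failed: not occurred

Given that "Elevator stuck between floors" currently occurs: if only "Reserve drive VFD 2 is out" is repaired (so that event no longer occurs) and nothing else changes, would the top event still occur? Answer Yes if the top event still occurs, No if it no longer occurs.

Yes

Counterfactual: set "Reserve drive VFD 2 is out" to not occurred.
Brake release lost [OR]: #1 safety relay is out=occurs, Standby drive VFD is out=not, Emergency governor switch failed=not, Main contactor is down=not → at least one input occurs → occurs.
Drive chain down [AND]: B encoder is inoperative=occurs, Door operator faulted=not, Forward leveling sensor offline=not → not all inputs occur → does not occur.
Door loop inoperative [AND]: Drive chain down=not, #1 brake coil lost=occurs, Hoist motor is down=not → not all inputs occur → does not occur.
Safety circuit lost [OR]: Standby safety relay 2 faulted=not, Reserve drive VFD 2 is out=not → no input occurs → does not occur.
Leveling path down [AND]: Forward door interlock is down=not, Safety circuit lost=not → not all inputs occur → does not occur.
Controller branch lost [AND]: Upper governor switch 2 is down=not, Forward main contactor 2 stuck=not → not all inputs occur → does not occur.
Brake release 2 lost [OR]: Controller branch lost=not, A encoder 2 offline=not, Primary door operator 2 fails=not, Leveling sensor 2 failed=not → no input occurs → does not occur.
Drive chain 2 lost [OR]: Brake release lost=occurs, Door loop inoperative=not, Leveling path down=not, Brake release 2 lost=not → at least one input occurs → occurs.
Elevator stuck between floors [OR]: Drive chain 2 lost=occurs, C brake coil 2 faulted=not → at least one input occurs → occurs.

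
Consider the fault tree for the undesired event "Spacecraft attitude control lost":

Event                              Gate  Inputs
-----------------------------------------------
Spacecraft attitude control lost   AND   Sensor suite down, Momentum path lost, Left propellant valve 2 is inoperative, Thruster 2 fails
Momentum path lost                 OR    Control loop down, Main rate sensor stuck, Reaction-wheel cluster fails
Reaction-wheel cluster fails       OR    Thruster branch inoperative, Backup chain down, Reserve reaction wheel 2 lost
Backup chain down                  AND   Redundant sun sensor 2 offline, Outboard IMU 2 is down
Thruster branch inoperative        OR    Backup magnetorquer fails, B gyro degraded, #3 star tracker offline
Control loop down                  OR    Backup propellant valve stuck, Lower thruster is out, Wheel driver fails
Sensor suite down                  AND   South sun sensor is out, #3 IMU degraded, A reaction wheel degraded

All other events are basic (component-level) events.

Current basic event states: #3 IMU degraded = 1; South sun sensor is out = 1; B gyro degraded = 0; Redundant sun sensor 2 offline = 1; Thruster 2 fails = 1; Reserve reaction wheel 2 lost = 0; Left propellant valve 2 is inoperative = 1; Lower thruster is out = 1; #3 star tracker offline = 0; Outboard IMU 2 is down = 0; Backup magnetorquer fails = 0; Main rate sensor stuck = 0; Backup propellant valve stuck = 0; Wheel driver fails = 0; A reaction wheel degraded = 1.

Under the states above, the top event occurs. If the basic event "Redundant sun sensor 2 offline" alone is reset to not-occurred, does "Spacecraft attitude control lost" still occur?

Counterfactual: set "Redundant sun sensor 2 offline" to not occurred.
Sensor suite down [AND]: South sun sensor is out=occurs, #3 IMU degraded=occurs, A reaction wheel degraded=occurs → all inputs occur → occurs.
Control loop down [OR]: Backup propellant valve stuck=not, Lower thruster is out=occurs, Wheel driver fails=not → at least one input occurs → occurs.
Thruster branch inoperative [OR]: Backup magnetorquer fails=not, B gyro degraded=not, #3 star tracker offline=not → no input occurs → does not occur.
Backup chain down [AND]: Redundant sun sensor 2 offline=not, Outboard IMU 2 is down=not → not all inputs occur → does not occur.
Reaction-wheel cluster fails [OR]: Thruster branch inoperative=not, Backup chain down=not, Reserve reaction wheel 2 lost=not → no input occurs → does not occur.
Momentum path lost [OR]: Control loop down=occurs, Main rate sensor stuck=not, Reaction-wheel cluster fails=not → at least one input occurs → occurs.
Spacecraft attitude control lost [AND]: Sensor suite down=occurs, Momentum path lost=occurs, Left propellant valve 2 is inoperative=occurs, Thruster 2 fails=occurs → all inputs occur → occurs.

Yes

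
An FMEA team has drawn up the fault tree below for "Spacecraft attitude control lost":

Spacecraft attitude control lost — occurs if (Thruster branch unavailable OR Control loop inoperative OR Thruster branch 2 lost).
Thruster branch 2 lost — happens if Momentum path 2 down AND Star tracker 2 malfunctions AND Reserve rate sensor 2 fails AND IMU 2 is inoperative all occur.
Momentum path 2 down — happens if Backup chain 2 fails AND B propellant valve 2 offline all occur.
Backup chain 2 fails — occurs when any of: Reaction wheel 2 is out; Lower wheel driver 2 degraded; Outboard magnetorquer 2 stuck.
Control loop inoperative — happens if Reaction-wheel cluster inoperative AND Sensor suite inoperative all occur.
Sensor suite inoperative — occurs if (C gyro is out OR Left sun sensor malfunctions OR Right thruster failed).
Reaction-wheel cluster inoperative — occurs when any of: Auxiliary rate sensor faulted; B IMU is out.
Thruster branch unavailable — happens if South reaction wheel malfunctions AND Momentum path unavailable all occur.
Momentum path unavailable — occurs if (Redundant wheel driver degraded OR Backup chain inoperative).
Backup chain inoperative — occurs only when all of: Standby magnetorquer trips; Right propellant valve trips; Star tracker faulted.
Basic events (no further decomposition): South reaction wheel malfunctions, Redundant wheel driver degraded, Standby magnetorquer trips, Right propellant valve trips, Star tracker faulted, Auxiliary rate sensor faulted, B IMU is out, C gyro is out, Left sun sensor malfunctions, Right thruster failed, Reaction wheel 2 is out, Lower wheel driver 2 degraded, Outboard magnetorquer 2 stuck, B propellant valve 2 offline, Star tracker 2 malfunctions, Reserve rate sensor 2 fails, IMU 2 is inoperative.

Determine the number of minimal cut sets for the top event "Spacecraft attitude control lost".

11

Backup chain inoperative [AND]: one cut set from each child combined → 1 × 1 × 1 = 1 cut set(s).
Momentum path unavailable [OR]: union of children's cut sets → 2 cut set(s).
Thruster branch unavailable [AND]: one cut set from each child combined → 1 × 2 = 2 cut set(s).
Reaction-wheel cluster inoperative [OR]: union of children's cut sets → 2 cut set(s).
Sensor suite inoperative [OR]: union of children's cut sets → 3 cut set(s).
Control loop inoperative [AND]: one cut set from each child combined → 2 × 3 = 6 cut set(s).
Backup chain 2 fails [OR]: union of children's cut sets → 3 cut set(s).
Momentum path 2 down [AND]: one cut set from each child combined → 3 × 1 = 3 cut set(s).
Thruster branch 2 lost [AND]: one cut set from each child combined → 3 × 1 × 1 × 1 = 3 cut set(s).
Spacecraft attitude control lost [OR]: union of children's cut sets → 11 cut set(s).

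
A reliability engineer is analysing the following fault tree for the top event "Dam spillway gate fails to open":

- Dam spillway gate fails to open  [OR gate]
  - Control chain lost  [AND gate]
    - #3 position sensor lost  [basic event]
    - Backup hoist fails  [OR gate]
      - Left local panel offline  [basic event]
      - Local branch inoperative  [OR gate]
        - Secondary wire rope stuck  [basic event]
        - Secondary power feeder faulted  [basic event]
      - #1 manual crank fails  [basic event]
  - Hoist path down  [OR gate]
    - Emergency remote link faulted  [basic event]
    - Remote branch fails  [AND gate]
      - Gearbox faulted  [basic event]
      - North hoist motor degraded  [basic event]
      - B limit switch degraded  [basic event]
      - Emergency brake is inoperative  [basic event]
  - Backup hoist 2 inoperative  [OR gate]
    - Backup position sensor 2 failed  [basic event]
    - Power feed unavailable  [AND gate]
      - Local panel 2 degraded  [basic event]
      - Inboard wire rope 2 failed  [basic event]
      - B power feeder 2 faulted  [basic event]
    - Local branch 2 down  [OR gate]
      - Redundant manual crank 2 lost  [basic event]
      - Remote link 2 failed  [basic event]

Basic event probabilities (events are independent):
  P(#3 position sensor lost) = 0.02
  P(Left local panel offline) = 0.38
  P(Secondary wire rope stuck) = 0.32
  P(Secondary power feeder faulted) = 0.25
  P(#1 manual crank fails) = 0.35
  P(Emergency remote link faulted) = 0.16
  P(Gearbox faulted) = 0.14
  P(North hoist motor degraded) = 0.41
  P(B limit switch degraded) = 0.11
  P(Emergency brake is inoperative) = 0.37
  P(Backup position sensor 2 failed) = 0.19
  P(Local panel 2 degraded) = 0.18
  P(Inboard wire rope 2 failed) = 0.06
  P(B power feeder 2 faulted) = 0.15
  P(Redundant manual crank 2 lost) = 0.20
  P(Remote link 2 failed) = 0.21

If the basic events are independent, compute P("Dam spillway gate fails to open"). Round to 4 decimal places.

0.5785

P(Local branch inoperative) [OR] = 1 − (1−0.32) × (1−0.25) = 0.490000
P(Backup hoist fails) [OR] = 1 − (1−0.38) × (1−0.490000) × (1−0.35) = 0.794470
P(Control chain lost) [AND] = 0.02 × 0.794470 = 0.015889
P(Remote branch fails) [AND] = 0.14 × 0.41 × 0.11 × 0.37 = 0.002336
P(Hoist path down) [OR] = 1 − (1−0.16) × (1−0.002336) = 0.161962
P(Power feed unavailable) [AND] = 0.18 × 0.06 × 0.15 = 0.001620
P(Local branch 2 down) [OR] = 1 − (1−0.20) × (1−0.21) = 0.368000
P(Backup hoist 2 inoperative) [OR] = 1 − (1−0.19) × (1−0.001620) × (1−0.368000) = 0.488909
P(Dam spillway gate fails to open) [OR] = 1 − (1−0.015889) × (1−0.161962) × (1−0.488909) = 0.578492
Rounded to 4 decimal places: P(Dam spillway gate fails to open) ≈ 0.5785.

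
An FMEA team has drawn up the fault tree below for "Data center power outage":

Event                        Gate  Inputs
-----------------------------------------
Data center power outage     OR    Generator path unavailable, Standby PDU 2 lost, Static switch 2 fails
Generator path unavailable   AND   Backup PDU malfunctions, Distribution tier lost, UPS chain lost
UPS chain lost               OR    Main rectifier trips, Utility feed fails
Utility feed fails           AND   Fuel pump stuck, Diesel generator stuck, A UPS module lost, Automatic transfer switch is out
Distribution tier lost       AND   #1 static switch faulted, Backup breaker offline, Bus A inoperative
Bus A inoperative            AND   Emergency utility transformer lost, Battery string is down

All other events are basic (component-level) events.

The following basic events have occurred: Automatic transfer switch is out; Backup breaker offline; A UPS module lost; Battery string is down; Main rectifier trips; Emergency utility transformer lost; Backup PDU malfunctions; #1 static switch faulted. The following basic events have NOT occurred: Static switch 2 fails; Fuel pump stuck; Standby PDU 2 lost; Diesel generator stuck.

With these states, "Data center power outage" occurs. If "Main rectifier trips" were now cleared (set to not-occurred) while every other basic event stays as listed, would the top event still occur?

No

Counterfactual: set "Main rectifier trips" to not occurred.
Bus A inoperative [AND]: Emergency utility transformer lost=occurs, Battery string is down=occurs → all inputs occur → occurs.
Distribution tier lost [AND]: #1 static switch faulted=occurs, Backup breaker offline=occurs, Bus A inoperative=occurs → all inputs occur → occurs.
Utility feed fails [AND]: Fuel pump stuck=not, Diesel generator stuck=not, A UPS module lost=occurs, Automatic transfer switch is out=occurs → not all inputs occur → does not occur.
UPS chain lost [OR]: Main rectifier trips=not, Utility feed fails=not → no input occurs → does not occur.
Generator path unavailable [AND]: Backup PDU malfunctions=occurs, Distribution tier lost=occurs, UPS chain lost=not → not all inputs occur → does not occur.
Data center power outage [OR]: Generator path unavailable=not, Standby PDU 2 lost=not, Static switch 2 fails=not → no input occurs → does not occur.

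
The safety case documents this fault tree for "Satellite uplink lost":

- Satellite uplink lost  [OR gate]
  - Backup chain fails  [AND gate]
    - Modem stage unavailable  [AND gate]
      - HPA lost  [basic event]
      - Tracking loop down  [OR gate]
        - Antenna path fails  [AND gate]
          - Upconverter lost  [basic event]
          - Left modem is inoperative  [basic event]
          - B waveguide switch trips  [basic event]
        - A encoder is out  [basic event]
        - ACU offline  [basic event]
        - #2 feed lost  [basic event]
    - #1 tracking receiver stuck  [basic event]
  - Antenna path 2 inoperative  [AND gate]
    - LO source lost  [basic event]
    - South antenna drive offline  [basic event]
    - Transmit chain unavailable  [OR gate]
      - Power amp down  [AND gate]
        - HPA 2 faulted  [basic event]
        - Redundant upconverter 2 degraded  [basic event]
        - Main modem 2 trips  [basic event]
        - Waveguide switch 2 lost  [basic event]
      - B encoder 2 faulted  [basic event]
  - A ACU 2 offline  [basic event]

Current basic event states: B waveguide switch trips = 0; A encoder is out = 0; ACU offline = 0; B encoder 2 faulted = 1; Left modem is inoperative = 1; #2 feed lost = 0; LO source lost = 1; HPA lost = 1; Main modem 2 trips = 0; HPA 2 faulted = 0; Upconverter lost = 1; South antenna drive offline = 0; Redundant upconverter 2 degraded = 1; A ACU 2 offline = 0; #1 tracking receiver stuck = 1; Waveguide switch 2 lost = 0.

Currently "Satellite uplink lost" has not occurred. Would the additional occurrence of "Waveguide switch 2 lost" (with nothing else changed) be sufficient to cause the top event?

No

Counterfactual: set "Waveguide switch 2 lost" to occurred.
Antenna path fails [AND]: Upconverter lost=occurs, Left modem is inoperative=occurs, B waveguide switch trips=not → not all inputs occur → does not occur.
Tracking loop down [OR]: Antenna path fails=not, A encoder is out=not, ACU offline=not, #2 feed lost=not → no input occurs → does not occur.
Modem stage unavailable [AND]: HPA lost=occurs, Tracking loop down=not → not all inputs occur → does not occur.
Backup chain fails [AND]: Modem stage unavailable=not, #1 tracking receiver stuck=occurs → not all inputs occur → does not occur.
Power amp down [AND]: HPA 2 faulted=not, Redundant upconverter 2 degraded=occurs, Main modem 2 trips=not, Waveguide switch 2 lost=occurs → not all inputs occur → does not occur.
Transmit chain unavailable [OR]: Power amp down=not, B encoder 2 faulted=occurs → at least one input occurs → occurs.
Antenna path 2 inoperative [AND]: LO source lost=occurs, South antenna drive offline=not, Transmit chain unavailable=occurs → not all inputs occur → does not occur.
Satellite uplink lost [OR]: Backup chain fails=not, Antenna path 2 inoperative=not, A ACU 2 offline=not → no input occurs → does not occur.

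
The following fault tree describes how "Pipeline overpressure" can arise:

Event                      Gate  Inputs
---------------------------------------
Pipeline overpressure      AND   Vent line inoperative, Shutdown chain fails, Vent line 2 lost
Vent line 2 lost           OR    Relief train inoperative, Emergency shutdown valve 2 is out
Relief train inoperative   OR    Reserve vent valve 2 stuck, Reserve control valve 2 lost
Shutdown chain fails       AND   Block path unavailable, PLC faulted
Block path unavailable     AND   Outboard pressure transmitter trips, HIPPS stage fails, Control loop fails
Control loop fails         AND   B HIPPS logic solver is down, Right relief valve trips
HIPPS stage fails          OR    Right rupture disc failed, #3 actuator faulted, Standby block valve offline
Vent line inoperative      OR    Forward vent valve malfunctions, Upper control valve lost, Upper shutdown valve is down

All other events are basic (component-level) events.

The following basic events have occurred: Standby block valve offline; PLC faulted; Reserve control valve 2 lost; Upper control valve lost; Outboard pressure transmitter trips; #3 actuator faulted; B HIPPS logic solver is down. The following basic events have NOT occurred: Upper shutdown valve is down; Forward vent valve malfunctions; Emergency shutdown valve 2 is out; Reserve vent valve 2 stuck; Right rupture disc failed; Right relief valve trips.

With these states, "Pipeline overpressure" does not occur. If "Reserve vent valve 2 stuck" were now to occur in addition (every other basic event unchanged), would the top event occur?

Counterfactual: set "Reserve vent valve 2 stuck" to occurred.
Vent line inoperative [OR]: Forward vent valve malfunctions=not, Upper control valve lost=occurs, Upper shutdown valve is down=not → at least one input occurs → occurs.
HIPPS stage fails [OR]: Right rupture disc failed=not, #3 actuator faulted=occurs, Standby block valve offline=occurs → at least one input occurs → occurs.
Control loop fails [AND]: B HIPPS logic solver is down=occurs, Right relief valve trips=not → not all inputs occur → does not occur.
Block path unavailable [AND]: Outboard pressure transmitter trips=occurs, HIPPS stage fails=occurs, Control loop fails=not → not all inputs occur → does not occur.
Shutdown chain fails [AND]: Block path unavailable=not, PLC faulted=occurs → not all inputs occur → does not occur.
Relief train inoperative [OR]: Reserve vent valve 2 stuck=occurs, Reserve control valve 2 lost=occurs → at least one input occurs → occurs.
Vent line 2 lost [OR]: Relief train inoperative=occurs, Emergency shutdown valve 2 is out=not → at least one input occurs → occurs.
Pipeline overpressure [AND]: Vent line inoperative=occurs, Shutdown chain fails=not, Vent line 2 lost=occurs → not all inputs occur → does not occur.

No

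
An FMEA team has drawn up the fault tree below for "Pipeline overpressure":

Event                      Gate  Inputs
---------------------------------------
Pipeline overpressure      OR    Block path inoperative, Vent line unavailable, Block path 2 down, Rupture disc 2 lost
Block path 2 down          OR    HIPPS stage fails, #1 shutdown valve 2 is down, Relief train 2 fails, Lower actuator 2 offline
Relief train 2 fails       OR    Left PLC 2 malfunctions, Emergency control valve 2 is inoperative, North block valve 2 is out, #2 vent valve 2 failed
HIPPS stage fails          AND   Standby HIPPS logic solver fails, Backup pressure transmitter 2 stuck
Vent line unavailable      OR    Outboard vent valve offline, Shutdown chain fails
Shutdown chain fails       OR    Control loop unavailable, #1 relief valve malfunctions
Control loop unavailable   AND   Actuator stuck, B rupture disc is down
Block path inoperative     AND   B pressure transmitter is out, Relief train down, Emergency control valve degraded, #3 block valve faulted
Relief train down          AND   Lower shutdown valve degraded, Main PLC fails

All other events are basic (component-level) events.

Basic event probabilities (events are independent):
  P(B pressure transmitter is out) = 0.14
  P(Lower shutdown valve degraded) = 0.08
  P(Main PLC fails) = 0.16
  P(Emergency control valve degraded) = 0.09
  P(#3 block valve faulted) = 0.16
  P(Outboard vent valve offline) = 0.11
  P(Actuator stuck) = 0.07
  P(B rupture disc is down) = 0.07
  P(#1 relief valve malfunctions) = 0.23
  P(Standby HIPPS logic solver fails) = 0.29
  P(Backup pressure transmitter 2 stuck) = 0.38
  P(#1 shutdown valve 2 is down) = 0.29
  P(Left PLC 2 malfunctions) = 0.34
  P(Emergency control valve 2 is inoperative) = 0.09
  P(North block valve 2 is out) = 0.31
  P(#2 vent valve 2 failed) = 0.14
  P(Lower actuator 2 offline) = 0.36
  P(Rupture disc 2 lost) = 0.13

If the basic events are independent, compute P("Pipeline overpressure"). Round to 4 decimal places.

P(Relief train down) [AND] = 0.08 × 0.16 = 0.012800
P(Block path inoperative) [AND] = 0.14 × 0.012800 × 0.09 × 0.16 = 0.000026
P(Control loop unavailable) [AND] = 0.07 × 0.07 = 0.004900
P(Shutdown chain fails) [OR] = 1 − (1−0.004900) × (1−0.23) = 0.233773
P(Vent line unavailable) [OR] = 1 − (1−0.11) × (1−0.233773) = 0.318058
P(HIPPS stage fails) [AND] = 0.29 × 0.38 = 0.110200
P(Relief train 2 fails) [OR] = 1 − (1−0.34) × (1−0.09) × (1−0.31) × (1−0.14) = 0.643604
P(Block path 2 down) [OR] = 1 − (1−0.110200) × (1−0.29) × (1−0.643604) × (1−0.36) = 0.855900
P(Pipeline overpressure) [OR] = 1 − (1−0.000026) × (1−0.318058) × (1−0.855900) × (1−0.13) = 0.914509
Rounded to 4 decimal places: P(Pipeline overpressure) ≈ 0.9145.

0.9145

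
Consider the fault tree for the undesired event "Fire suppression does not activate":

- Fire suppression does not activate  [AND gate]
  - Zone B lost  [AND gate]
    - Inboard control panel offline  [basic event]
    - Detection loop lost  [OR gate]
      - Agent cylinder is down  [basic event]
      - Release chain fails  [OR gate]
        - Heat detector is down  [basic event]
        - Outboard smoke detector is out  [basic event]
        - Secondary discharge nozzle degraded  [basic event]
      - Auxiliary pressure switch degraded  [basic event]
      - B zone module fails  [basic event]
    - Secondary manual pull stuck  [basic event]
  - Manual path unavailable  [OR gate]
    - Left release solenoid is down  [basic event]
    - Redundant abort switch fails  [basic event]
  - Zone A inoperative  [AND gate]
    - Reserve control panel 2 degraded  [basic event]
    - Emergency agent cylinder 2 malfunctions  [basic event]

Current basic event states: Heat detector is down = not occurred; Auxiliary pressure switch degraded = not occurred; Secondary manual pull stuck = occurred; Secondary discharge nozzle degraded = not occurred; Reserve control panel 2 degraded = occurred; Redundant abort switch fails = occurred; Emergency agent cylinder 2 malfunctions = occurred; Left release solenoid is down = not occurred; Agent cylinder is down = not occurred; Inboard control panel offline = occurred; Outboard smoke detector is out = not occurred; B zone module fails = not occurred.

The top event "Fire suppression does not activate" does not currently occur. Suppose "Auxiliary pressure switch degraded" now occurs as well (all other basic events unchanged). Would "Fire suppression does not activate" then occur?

Counterfactual: set "Auxiliary pressure switch degraded" to occurred.
Release chain fails [OR]: Heat detector is down=not, Outboard smoke detector is out=not, Secondary discharge nozzle degraded=not → no input occurs → does not occur.
Detection loop lost [OR]: Agent cylinder is down=not, Release chain fails=not, Auxiliary pressure switch degraded=occurs, B zone module fails=not → at least one input occurs → occurs.
Zone B lost [AND]: Inboard control panel offline=occurs, Detection loop lost=occurs, Secondary manual pull stuck=occurs → all inputs occur → occurs.
Manual path unavailable [OR]: Left release solenoid is down=not, Redundant abort switch fails=occurs → at least one input occurs → occurs.
Zone A inoperative [AND]: Reserve control panel 2 degraded=occurs, Emergency agent cylinder 2 malfunctions=occurs → all inputs occur → occurs.
Fire suppression does not activate [AND]: Zone B lost=occurs, Manual path unavailable=occurs, Zone A inoperative=occurs → all inputs occur → occurs.

Yes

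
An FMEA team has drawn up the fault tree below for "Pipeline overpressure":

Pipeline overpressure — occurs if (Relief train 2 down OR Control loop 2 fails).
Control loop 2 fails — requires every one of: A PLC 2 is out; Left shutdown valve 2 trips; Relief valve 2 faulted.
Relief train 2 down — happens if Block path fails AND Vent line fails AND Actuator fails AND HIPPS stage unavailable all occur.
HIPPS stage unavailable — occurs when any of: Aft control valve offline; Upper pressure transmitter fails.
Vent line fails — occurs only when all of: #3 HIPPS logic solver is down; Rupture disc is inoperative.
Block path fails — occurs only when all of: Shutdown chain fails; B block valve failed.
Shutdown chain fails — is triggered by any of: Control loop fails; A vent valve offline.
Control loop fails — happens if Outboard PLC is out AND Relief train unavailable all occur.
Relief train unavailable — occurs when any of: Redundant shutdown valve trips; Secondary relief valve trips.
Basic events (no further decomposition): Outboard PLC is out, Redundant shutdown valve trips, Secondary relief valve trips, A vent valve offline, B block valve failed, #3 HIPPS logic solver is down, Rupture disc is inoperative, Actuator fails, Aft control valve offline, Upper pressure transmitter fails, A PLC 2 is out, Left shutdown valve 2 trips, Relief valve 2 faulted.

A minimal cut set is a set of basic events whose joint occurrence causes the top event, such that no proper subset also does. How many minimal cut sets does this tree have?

7

Relief train unavailable [OR]: union of children's cut sets → 2 cut set(s).
Control loop fails [AND]: one cut set from each child combined → 1 × 2 = 2 cut set(s).
Shutdown chain fails [OR]: union of children's cut sets → 3 cut set(s).
Block path fails [AND]: one cut set from each child combined → 3 × 1 = 3 cut set(s).
Vent line fails [AND]: one cut set from each child combined → 1 × 1 = 1 cut set(s).
HIPPS stage unavailable [OR]: union of children's cut sets → 2 cut set(s).
Relief train 2 down [AND]: one cut set from each child combined → 3 × 1 × 1 × 2 = 6 cut set(s).
Control loop 2 fails [AND]: one cut set from each child combined → 1 × 1 × 1 = 1 cut set(s).
Pipeline overpressure [OR]: union of children's cut sets → 7 cut set(s).
Minimal cut sets: {#3 HIPPS logic solver is down, Actuator fails, Aft control valve offline, B block valve failed, Outboard PLC is out, Redundant shutdown valve trips, Rupture disc is inoperative}; {#3 HIPPS logic solver is down, Actuator fails, B block valve failed, Outboard PLC is out, Redundant shutdown valve trips, Rupture disc is inoperative, Upper pressure transmitter fails}; {#3 HIPPS logic solver is down, Actuator fails, Aft control valve offline, B block valve failed, Outboard PLC is out, Rupture disc is inoperative, Secondary relief valve trips}; {#3 HIPPS logic solver is down, Actuator fails, B block valve failed, Outboard PLC is out, Rupture disc is inoperative, Secondary relief valve trips, Upper pressure transmitter fails}; {#3 HIPPS logic solver is down, A vent valve offline, Actuator fails, Aft control valve offline, B block valve failed, Rupture disc is inoperative}; {#3 HIPPS logic solver is down, A vent valve offline, Actuator fails, B block valve failed, Rupture disc is inoperative, Upper pressure transmitter fails}; {A PLC 2 is out, Left shutdown valve 2 trips, Relief valve 2 faulted}.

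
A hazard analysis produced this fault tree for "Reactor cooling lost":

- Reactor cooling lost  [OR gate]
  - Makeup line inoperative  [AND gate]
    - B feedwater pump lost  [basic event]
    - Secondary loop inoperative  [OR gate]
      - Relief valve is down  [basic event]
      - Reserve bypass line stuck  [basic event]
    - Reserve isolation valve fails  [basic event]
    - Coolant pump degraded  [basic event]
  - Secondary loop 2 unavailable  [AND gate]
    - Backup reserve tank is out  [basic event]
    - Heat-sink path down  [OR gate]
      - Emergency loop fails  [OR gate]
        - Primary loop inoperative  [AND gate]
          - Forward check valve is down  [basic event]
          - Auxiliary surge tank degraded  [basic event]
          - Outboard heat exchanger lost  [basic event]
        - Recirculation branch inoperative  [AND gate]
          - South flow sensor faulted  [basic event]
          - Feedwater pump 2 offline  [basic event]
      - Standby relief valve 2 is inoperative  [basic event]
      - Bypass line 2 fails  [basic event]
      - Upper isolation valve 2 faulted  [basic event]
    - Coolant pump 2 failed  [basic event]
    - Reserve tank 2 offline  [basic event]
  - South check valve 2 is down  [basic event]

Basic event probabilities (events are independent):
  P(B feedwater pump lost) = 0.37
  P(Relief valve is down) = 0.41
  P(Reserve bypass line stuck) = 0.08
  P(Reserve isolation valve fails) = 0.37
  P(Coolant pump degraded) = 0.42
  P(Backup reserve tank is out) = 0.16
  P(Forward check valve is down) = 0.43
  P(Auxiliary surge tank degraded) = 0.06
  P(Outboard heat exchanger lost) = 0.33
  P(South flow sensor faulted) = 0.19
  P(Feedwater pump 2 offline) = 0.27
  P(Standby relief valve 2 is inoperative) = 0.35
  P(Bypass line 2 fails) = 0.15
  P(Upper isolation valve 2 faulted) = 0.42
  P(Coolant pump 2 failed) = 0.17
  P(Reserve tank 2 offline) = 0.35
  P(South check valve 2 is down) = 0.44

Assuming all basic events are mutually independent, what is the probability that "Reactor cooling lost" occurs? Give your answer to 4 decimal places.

0.4583

P(Secondary loop inoperative) [OR] = 1 − (1−0.41) × (1−0.08) = 0.457200
P(Makeup line inoperative) [AND] = 0.37 × 0.457200 × 0.37 × 0.42 = 0.026288
P(Primary loop inoperative) [AND] = 0.43 × 0.06 × 0.33 = 0.008514
P(Recirculation branch inoperative) [AND] = 0.19 × 0.27 = 0.051300
P(Emergency loop fails) [OR] = 1 − (1−0.008514) × (1−0.051300) = 0.059377
P(Heat-sink path down) [OR] = 1 − (1−0.059377) × (1−0.35) × (1−0.15) × (1−0.42) = 0.698577
P(Secondary loop 2 unavailable) [AND] = 0.16 × 0.698577 × 0.17 × 0.35 = 0.006650
P(Reactor cooling lost) [OR] = 1 − (1−0.026288) × (1−0.006650) × (1−0.44) = 0.458347
Rounded to 4 decimal places: P(Reactor cooling lost) ≈ 0.4583.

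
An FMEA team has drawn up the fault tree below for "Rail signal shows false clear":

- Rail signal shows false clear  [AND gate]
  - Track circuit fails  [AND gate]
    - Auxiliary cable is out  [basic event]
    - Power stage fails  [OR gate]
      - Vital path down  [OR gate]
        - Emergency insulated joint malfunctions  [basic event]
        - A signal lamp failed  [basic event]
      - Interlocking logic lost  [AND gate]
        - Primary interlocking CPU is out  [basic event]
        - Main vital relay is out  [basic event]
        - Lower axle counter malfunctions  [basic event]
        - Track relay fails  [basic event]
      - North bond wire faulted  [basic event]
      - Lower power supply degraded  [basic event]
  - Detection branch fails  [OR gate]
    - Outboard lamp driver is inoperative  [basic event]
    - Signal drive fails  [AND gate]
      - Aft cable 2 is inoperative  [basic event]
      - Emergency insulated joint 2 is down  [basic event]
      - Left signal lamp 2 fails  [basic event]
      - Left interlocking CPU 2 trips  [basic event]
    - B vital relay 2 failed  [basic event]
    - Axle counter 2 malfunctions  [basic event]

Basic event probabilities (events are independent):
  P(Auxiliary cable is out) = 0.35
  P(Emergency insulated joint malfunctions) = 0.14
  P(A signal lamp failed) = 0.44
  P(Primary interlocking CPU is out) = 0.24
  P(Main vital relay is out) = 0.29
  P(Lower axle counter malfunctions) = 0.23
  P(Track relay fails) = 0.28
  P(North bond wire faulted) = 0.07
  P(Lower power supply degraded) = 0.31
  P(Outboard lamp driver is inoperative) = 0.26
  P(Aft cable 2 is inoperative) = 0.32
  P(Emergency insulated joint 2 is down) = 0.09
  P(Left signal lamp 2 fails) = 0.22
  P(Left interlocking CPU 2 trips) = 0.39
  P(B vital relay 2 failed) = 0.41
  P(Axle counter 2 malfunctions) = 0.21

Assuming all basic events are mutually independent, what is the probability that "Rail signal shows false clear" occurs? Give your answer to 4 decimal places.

0.1589

P(Vital path down) [OR] = 1 − (1−0.14) × (1−0.44) = 0.518400
P(Interlocking logic lost) [AND] = 0.24 × 0.29 × 0.23 × 0.28 = 0.004482
P(Power stage fails) [OR] = 1 − (1−0.518400) × (1−0.004482) × (1−0.07) × (1−0.31) = 0.692342
P(Track circuit fails) [AND] = 0.35 × 0.692342 = 0.242320
P(Signal drive fails) [AND] = 0.32 × 0.09 × 0.22 × 0.39 = 0.002471
P(Detection branch fails) [OR] = 1 − (1−0.26) × (1−0.002471) × (1−0.41) × (1−0.21) = 0.655938
P(Rail signal shows false clear) [AND] = 0.242320 × 0.655938 = 0.158947
Rounded to 4 decimal places: P(Rail signal shows false clear) ≈ 0.1589.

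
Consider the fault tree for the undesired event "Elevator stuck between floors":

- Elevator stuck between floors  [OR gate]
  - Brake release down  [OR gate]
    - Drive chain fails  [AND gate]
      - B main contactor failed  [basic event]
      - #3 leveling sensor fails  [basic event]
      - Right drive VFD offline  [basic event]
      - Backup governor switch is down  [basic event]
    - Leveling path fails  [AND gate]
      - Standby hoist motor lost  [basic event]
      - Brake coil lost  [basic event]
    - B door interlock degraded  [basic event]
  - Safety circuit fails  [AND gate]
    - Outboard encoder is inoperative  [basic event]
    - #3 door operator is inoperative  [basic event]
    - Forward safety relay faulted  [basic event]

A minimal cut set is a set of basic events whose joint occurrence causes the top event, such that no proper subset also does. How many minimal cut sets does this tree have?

4

Drive chain fails [AND]: one cut set from each child combined → 1 × 1 × 1 × 1 = 1 cut set(s).
Leveling path fails [AND]: one cut set from each child combined → 1 × 1 = 1 cut set(s).
Brake release down [OR]: union of children's cut sets → 3 cut set(s).
Safety circuit fails [AND]: one cut set from each child combined → 1 × 1 × 1 = 1 cut set(s).
Elevator stuck between floors [OR]: union of children's cut sets → 4 cut set(s).
Minimal cut sets: {#3 leveling sensor fails, B main contactor failed, Backup governor switch is down, Right drive VFD offline}; {Brake coil lost, Standby hoist motor lost}; {B door interlock degraded}; {#3 door operator is inoperative, Forward safety relay faulted, Outboard encoder is inoperative}.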